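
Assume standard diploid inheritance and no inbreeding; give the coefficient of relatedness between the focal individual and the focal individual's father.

Each parent–offspring link contributes a factor of 1/2, and independent paths through distinct common ancestors add.
One parent–offspring link: r = (1/2)^1 = 1/2.

0.5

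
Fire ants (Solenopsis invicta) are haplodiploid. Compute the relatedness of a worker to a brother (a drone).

0.25

Her haploid brother carries none of their father's genes and a random half of their mother's genome; that half matches the maternal half of her own genome with probability 1/2: r = 1/2 · 1/2 = 1/4.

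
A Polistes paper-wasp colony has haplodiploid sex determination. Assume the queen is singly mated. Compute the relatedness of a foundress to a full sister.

Haplodiploid full sisters inherit their father's entire haploid genome identically (contributing 1/2) and on average half of their mother's contribution (1/2 · 1/2 = 1/4); r = 1/2 + 1/4 = 3/4.

0.75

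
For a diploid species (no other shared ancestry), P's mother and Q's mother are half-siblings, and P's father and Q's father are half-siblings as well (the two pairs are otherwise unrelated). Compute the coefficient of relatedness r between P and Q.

0.125

Relatedness sums over independent paths through distinct common ancestors.
P and Q are related in two ways: half first cousins through their mothers (r = 1/16) and half first cousins through their fathers (r = 1/16).
r = 1/16 + 1/16 = 1/8 = 0.125.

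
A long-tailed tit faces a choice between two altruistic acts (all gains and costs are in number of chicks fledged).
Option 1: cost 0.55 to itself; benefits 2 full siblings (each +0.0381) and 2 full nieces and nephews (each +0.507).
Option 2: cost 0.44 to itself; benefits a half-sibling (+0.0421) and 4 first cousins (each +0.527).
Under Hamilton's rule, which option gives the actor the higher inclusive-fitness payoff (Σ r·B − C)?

Option 2

Option 1: r to a full sibling = 0.5.
Option 1: r to a full niece or nephew = 0.25.
Option 1: Σ r·B − C = (2·0.5·0.0381 + 2·0.25·0.507) − 0.55 = -0.2584.
Option 2: r to a half-sibling = 0.25.
Option 2: r to a first cousin = 0.125.
Option 2: Σ r·B − C = (1·0.25·0.0421 + 4·0.125·0.527) − 0.44 = -0.165975.
Option 2 has the higher net inclusive-fitness payoff.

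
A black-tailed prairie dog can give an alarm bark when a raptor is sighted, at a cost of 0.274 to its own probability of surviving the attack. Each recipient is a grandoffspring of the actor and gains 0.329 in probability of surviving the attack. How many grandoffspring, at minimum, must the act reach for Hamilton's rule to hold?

4

r to a grandoffspring = 1/4 (two parent–offspring links: r = (1/2)^2 = 1/4).
Hamilton's rule: n·r·B > C  ⇒  n > C/(r·B) = 0.274/(0.25·0.329) = 3.331.
The smallest integer exceeding 3.331 is 4.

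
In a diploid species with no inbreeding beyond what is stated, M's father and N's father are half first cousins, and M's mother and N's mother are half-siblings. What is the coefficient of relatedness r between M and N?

0.078125

Independent pedigree routes through distinct common ancestors add.
M and N are related in two ways: half second cousins through their fathers (r = 1/64) and half first cousins through their mothers (r = 1/16).
r = 1/64 + 1/16 = 0.078125.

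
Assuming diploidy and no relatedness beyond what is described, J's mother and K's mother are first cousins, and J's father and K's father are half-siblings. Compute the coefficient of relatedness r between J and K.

0.09375

Independent pedigree routes through distinct common ancestors add.
J and K are related in two ways: second cousins through their mothers (r = 1/32) and half first cousins through their fathers (r = 1/16).
r = 1/32 + 1/16 = 3/32 = 0.09375.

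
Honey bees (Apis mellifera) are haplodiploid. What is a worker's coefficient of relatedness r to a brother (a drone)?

0.25

Her haploid brother carries none of their father's genes and a random half of their mother's genome; that half matches the maternal half of her own genome with probability 1/2: r = 1/2 · 1/2 = 1/4.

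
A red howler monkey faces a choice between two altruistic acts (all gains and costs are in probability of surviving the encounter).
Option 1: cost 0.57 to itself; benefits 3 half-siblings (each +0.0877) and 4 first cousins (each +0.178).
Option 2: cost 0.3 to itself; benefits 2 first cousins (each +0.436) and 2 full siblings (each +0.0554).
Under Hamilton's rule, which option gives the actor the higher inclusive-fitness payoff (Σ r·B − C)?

Option 2

Option 1: r to a half-sibling = 0.25.
Option 1: r to a first cousin = 0.125.
Option 1: Σ r·B − C = (3·0.25·0.0877 + 4·0.125·0.178) − 0.57 = -0.415225.
Option 2: r to a first cousin = 0.125.
Option 2: r to a full sibling = 0.5.
Option 2: Σ r·B − C = (2·0.125·0.436 + 2·0.5·0.0554) − 0.3 = -0.1356.
Option 2 has the higher net inclusive-fitness payoff.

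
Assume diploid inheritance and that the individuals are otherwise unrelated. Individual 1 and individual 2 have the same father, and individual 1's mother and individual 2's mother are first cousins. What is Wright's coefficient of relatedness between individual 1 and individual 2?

With two independent routes of shared ancestry, r is the sum of the two contributions.
Individual 1 and individual 2 are related in two ways: half-sibs through their shared father (r = 1/4) and second cousins through their mothers (r = 1/32).
r = 1/4 + 1/32 = 0.28125.

0.28125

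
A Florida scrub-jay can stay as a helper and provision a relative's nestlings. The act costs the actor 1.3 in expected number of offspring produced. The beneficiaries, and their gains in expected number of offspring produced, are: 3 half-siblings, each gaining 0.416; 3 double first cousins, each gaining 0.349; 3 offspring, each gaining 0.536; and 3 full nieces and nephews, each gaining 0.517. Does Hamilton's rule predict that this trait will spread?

Yes

Hamilton's rule: the trait is favored when the sum of r·B over every recipient exceeds the actor's cost C.
r to a half-sibling = 0.25 (half-sibs share one parent — one path of length 2: r = (1/2)^2 = 1/4).
r to a double first cousin = 1/4 (double first cousins share both grandparent pairs — four paths of length 4: r = 4·(1/2)^4 = 1/4).
r to an offspring = 1/2 (one parent–offspring link: r = (1/2)^1 = 1/2).
r to a full niece or nephew = 0.25 (full aunt/uncle↔niece/nephew: two paths of length 3 through the shared grandparent pair: r = 2·(1/2)^3 = 1/4).
Summing one r·B term per recipient: 3·0.25·0.416 + 3·0.25·0.349 + 3·0.5·0.536 + 3·0.25·0.517 = 1.7655.
1.7655 > 1.3: the indirect benefit exceeds the cost.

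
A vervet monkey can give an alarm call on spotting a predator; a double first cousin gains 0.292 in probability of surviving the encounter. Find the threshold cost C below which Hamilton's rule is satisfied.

r to a double first cousin = 1/4 (double first cousins share both grandparent pairs — four paths of length 4: r = 4·(1/2)^4 = 1/4).
Hamilton's rule: n·r·B > C, so the trait is favored while C < n·r·B = 1·0.25·0.292 = 0.073.

0.073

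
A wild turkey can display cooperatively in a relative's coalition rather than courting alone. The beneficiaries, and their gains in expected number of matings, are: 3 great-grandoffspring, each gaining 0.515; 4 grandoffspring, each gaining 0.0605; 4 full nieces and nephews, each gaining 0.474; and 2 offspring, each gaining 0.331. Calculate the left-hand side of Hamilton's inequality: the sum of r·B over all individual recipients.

r to a great-grandoffspring = 1/8 (three parent–offspring links: r = (1/2)^3 = 1/8).
r to a grandoffspring = 1/4 (two parent–offspring links: r = (1/2)^2 = 1/4).
r to a full niece or nephew = 1/4 (full aunt/uncle↔niece/nephew: two paths of length 3 through the shared grandparent pair: r = 2·(1/2)^3 = 1/4).
r to an offspring = 0.5 (one parent–offspring link: r = (1/2)^1 = 1/2).
Summing one r·B term per recipient: 3·0.125·0.515 + 4·0.25·0.0605 + 4·0.25·0.474 + 2·0.5·0.331 = 1.058625.

1.058625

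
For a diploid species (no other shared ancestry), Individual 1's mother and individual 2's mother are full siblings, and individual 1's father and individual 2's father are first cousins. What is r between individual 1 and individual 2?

Relatedness sums over independent paths through distinct common ancestors.
Individual 1 and individual 2 are related in two ways: first cousins through their mothers (r = 1/8) and second cousins through their fathers (r = 1/32).
r = 1/8 + 1/32 = 0.15625.

0.15625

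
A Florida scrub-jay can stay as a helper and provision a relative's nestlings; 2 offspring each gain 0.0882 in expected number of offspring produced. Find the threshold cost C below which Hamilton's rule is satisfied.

r to an offspring = 1/2 (one parent–offspring link: r = (1/2)^1 = 1/2).
Hamilton's rule: n·r·B > C, so the trait is favored while C < n·r·B = 2·0.5·0.0882 = 0.0882.

0.0882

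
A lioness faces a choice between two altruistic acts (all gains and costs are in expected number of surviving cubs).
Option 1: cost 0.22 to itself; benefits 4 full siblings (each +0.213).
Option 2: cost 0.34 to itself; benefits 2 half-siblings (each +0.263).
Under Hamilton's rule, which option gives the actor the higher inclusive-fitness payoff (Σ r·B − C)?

Option 1: r to a full sibling = 0.5.
Option 1: Σ r·B − C = (4·0.5·0.213) − 0.22 = 0.206.
Option 2: r to a half-sibling = 0.25.
Option 2: Σ r·B − C = (2·0.25·0.263) − 0.34 = -0.2085.
Option 1 has the higher net inclusive-fitness payoff.

Option 1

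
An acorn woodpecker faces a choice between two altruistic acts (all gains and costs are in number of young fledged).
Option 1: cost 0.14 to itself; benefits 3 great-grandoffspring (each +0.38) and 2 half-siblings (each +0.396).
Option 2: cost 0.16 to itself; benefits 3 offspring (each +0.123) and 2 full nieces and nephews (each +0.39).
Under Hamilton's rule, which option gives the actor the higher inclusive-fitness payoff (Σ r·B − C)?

Option 2

Option 1: r to a great-grandoffspring = 0.125.
Option 1: r to a half-sibling = 0.25.
Option 1: Σ r·B − C = (3·0.125·0.38 + 2·0.25·0.396) − 0.14 = 0.2005.
Option 2: r to an offspring = 0.5.
Option 2: r to a full niece or nephew = 0.25.
Option 2: Σ r·B − C = (3·0.5·0.123 + 2·0.25·0.39) − 0.16 = 0.2195.
Option 2 has the higher net inclusive-fitness payoff.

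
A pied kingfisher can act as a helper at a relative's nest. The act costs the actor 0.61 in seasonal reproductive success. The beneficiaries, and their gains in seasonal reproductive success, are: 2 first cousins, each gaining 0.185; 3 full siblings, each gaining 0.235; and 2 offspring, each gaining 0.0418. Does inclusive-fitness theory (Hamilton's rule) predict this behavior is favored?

No

Hamilton's rule: the trait is favored when the sum of r·B over every recipient exceeds the actor's cost C.
r to a first cousin = 0.125 (first cousins share one grandparent pair — two paths of length 4: r = 2·(1/2)^4 = 1/8).
r to a full sibling = 1/2 (full sibs share both parents — two paths of length 2: r = 2·(1/2)^2 = 1/2).
r to an offspring = 0.5 (one parent–offspring link: r = (1/2)^1 = 1/2).
Summing one r·B term per recipient: 2·0.125·0.185 + 3·0.5·0.235 + 2·0.5·0.0418 = 0.44055.
0.44055 < 0.61: the indirect benefit is less than the cost.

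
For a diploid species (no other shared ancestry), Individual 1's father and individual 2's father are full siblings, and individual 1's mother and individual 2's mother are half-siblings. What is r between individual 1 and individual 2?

Independent pedigree routes through distinct common ancestors add.
Individual 1 and individual 2 are related in two ways: first cousins through their fathers (r = 1/8) and half first cousins through their mothers (r = 1/16).
r = 1/8 + 1/16 = 3/16 = 0.1875.

0.1875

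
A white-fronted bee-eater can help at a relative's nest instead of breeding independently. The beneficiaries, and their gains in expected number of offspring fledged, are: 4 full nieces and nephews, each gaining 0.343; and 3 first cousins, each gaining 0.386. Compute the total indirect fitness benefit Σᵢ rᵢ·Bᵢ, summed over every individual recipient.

r to a full niece or nephew = 0.25 (full aunt/uncle↔niece/nephew: two paths of length 3 through the shared grandparent pair: r = 2·(1/2)^3 = 1/4).
r to a first cousin = 1/8 (first cousins share one grandparent pair — two paths of length 4: r = 2·(1/2)^4 = 1/8).
Summing one r·B term per recipient: 4·0.25·0.343 + 3·0.125·0.386 = 0.48775.

0.48775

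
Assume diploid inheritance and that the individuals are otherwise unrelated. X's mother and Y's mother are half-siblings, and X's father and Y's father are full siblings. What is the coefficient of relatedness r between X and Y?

0.1875

Independent pedigree routes through distinct common ancestors add.
X and Y are related in two ways: half first cousins through their mothers (r = 1/16) and first cousins through their fathers (r = 1/8).
r = 1/16 + 1/8 = 0.1875.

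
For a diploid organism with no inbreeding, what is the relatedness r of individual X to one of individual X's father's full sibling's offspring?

0.125

Each parent–offspring link contributes a factor of 1/2, and independent paths through distinct common ancestors add.
First cousins share one grandparent pair — two paths of length 4: r = 2·(1/2)^4 = 1/8.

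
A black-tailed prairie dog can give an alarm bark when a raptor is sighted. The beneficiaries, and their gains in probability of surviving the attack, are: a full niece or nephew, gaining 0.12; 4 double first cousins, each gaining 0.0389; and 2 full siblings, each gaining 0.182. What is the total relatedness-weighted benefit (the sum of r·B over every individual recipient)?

0.2509

r to a full niece or nephew = 1/4 (full aunt/uncle↔niece/nephew: two paths of length 3 through the shared grandparent pair: r = 2·(1/2)^3 = 1/4).
r to a double first cousin = 0.25 (double first cousins share both grandparent pairs — four paths of length 4: r = 4·(1/2)^4 = 1/4).
r to a full sibling = 0.5 (full sibs share both parents — two paths of length 2: r = 2·(1/2)^2 = 1/2).
Summing one r·B term per recipient: 1·0.25·0.12 + 4·0.25·0.0389 + 2·0.5·0.182 = 0.2509.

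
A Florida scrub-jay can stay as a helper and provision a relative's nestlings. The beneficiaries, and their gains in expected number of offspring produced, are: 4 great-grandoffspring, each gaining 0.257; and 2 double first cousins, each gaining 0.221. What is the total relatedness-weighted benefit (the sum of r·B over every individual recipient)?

0.239

r to a great-grandoffspring = 1/8 (three parent–offspring links: r = (1/2)^3 = 1/8).
r to a double first cousin = 1/4 (double first cousins share both grandparent pairs — four paths of length 4: r = 4·(1/2)^4 = 1/4).
Summing one r·B term per recipient: 4·0.125·0.257 + 2·0.25·0.221 = 0.239.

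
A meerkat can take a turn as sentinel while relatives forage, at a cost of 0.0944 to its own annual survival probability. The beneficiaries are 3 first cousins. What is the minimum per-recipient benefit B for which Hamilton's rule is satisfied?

r to a first cousin = 1/8 (first cousins share one grandparent pair — two paths of length 4: r = 2·(1/2)^4 = 1/8).
Hamilton's rule with n recipients of equal r: n·r·B > C, so B > C/(n·r) = 0.0944/(3·0.125) = 0.2517.

0.2517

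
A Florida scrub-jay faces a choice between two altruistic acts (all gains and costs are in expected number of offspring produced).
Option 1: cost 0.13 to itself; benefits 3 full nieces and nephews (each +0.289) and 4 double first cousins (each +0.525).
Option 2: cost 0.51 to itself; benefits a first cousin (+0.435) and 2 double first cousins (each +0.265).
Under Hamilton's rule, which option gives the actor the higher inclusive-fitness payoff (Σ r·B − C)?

Option 1: r to a full niece or nephew = 0.25.
Option 1: r to a double first cousin = 0.25.
Option 1: Σ r·B − C = (3·0.25·0.289 + 4·0.25·0.525) − 0.13 = 0.61175.
Option 2: r to a first cousin = 0.125.
Option 2: r to a double first cousin = 0.25.
Option 2: Σ r·B − C = (1·0.125·0.435 + 2·0.25·0.265) − 0.51 = -0.323125.
Option 1 has the higher net inclusive-fitness payoff.

Option 1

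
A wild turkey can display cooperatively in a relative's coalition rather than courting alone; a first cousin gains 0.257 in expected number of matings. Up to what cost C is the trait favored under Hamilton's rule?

0.032125

r to a first cousin = 1/8 (first cousins share one grandparent pair — two paths of length 4: r = 2·(1/2)^4 = 1/8).
Hamilton's rule: n·r·B > C, so the trait is favored while C < n·r·B = 1·0.125·0.257 = 0.032125.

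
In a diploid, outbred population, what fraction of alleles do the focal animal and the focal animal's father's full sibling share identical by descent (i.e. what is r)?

Each parent–offspring link contributes a factor of 1/2, and independent paths through distinct common ancestors add.
Full aunt/uncle↔niece/nephew: two paths of length 3 through the shared grandparent pair: r = 2·(1/2)^3 = 1/4.

0.25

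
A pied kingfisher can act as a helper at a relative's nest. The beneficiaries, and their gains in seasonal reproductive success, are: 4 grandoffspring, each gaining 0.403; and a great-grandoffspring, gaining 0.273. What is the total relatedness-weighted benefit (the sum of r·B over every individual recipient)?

0.437125

r to a grandoffspring = 0.25 (two parent–offspring links: r = (1/2)^2 = 1/4).
r to a great-grandoffspring = 1/8 (three parent–offspring links: r = (1/2)^3 = 1/8).
Summing one r·B term per recipient: 4·0.25·0.403 + 1·0.125·0.273 = 0.437125.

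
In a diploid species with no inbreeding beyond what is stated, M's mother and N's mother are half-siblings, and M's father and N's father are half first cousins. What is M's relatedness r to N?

0.078125

Relatedness sums over independent paths through distinct common ancestors.
M and N are related in two ways: half first cousins through their mothers (r = 1/16) and half second cousins through their fathers (r = 1/64).
r = 1/16 + 1/64 = 0.078125.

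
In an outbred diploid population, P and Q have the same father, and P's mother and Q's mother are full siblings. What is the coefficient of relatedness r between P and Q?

Relatedness sums over independent paths through distinct common ancestors.
P and Q are related in two ways: half-sibs through their shared father (r = 1/4) and first cousins through their mothers (r = 1/8).
r = 1/4 + 1/8 = 3/8 = 0.375.

0.375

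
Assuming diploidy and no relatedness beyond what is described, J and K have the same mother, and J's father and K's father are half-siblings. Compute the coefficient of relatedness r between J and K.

0.3125

With two independent routes of shared ancestry, r is the sum of the two contributions.
J and K are related in two ways: half-sibs through their shared mother (r = 1/4) and half first cousins through their fathers (r = 1/16).
r = 1/4 + 1/16 = 5/16 = 0.3125.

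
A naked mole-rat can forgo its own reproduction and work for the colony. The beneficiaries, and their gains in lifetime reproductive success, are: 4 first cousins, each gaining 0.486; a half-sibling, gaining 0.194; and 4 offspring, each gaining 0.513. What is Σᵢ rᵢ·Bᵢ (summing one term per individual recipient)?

r to a first cousin = 0.125 (first cousins share one grandparent pair — two paths of length 4: r = 2·(1/2)^4 = 1/8).
r to a half-sibling = 1/4 (half-sibs share one parent — one path of length 2: r = (1/2)^2 = 1/4).
r to an offspring = 1/2 (one parent–offspring link: r = (1/2)^1 = 1/2).
Summing one r·B term per recipient: 4·0.125·0.486 + 1·0.25·0.194 + 4·0.5·0.513 = 1.3175.

1.3175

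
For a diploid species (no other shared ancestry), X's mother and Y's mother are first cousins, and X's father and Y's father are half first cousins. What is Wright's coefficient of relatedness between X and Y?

0.046875

With two independent routes of shared ancestry, r is the sum of the two contributions.
X and Y are related in two ways: second cousins through their mothers (r = 1/32) and half second cousins through their fathers (r = 1/64).
r = 1/32 + 1/64 = 0.046875.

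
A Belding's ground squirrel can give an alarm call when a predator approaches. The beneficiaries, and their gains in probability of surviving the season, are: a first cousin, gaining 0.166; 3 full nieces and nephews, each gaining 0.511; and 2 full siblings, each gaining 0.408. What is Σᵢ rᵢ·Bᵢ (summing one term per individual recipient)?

r to a first cousin = 1/8 (first cousins share one grandparent pair — two paths of length 4: r = 2·(1/2)^4 = 1/8).
r to a full niece or nephew = 1/4 (full aunt/uncle↔niece/nephew: two paths of length 3 through the shared grandparent pair: r = 2·(1/2)^3 = 1/4).
r to a full sibling = 1/2 (full sibs share both parents — two paths of length 2: r = 2·(1/2)^2 = 1/2).
Summing one r·B term per recipient: 1·0.125·0.166 + 3·0.25·0.511 + 2·0.5·0.408 = 0.812.

0.812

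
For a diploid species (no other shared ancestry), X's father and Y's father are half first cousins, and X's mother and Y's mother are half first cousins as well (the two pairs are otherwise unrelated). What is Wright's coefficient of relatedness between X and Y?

0.03125

Independent pedigree routes through distinct common ancestors add.
X and Y are related in two ways: half second cousins through their fathers (r = 1/64) and half second cousins through their mothers (r = 1/64).
r = 1/64 + 1/64 = 0.03125.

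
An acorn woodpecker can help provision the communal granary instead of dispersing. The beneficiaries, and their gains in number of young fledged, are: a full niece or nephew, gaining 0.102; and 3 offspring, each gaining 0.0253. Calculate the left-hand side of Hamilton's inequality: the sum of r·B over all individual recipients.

0.06345

r to a full niece or nephew = 1/4 (full aunt/uncle↔niece/nephew: two paths of length 3 through the shared grandparent pair: r = 2·(1/2)^3 = 1/4).
r to an offspring = 1/2 (one parent–offspring link: r = (1/2)^1 = 1/2).
Summing one r·B term per recipient: 1·0.25·0.102 + 3·0.5·0.0253 = 0.06345.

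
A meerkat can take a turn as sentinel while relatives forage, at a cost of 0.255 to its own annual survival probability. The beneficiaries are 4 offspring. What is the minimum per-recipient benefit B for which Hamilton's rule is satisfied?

0.1275

r to an offspring = 0.5 (one parent–offspring link: r = (1/2)^1 = 1/2).
Hamilton's rule with n recipients of equal r: n·r·B > C, so B > C/(n·r) = 0.255/(4·0.5) = 0.1275.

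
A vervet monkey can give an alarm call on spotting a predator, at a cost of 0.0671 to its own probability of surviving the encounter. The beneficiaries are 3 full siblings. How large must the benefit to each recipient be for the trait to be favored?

r to a full sibling = 1/2 (full sibs share both parents — two paths of length 2: r = 2·(1/2)^2 = 1/2).
Hamilton's rule with n recipients of equal r: n·r·B > C, so B > C/(n·r) = 0.0671/(3·0.5) = 0.0447.

0.0447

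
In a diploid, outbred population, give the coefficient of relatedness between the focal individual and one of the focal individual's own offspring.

0.5

Each parent–offspring link contributes a factor of 1/2, and independent paths through distinct common ancestors add.
One parent–offspring link: r = (1/2)^1 = 1/2.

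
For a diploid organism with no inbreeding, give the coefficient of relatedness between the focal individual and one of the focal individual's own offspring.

0.5

Each parent–offspring link contributes a factor of 1/2, and independent paths through distinct common ancestors add.
One parent–offspring link: r = (1/2)^1 = 1/2.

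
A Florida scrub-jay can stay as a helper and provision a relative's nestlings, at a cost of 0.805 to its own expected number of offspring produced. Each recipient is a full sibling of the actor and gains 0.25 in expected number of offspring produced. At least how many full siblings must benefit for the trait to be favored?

7

r to a full sibling = 1/2 (full sibs share both parents — two paths of length 2: r = 2·(1/2)^2 = 1/2).
Hamilton's rule: n·r·B > C  ⇒  n > C/(r·B) = 0.805/(0.5·0.25) = 6.44.
The smallest integer exceeding 6.44 is 7.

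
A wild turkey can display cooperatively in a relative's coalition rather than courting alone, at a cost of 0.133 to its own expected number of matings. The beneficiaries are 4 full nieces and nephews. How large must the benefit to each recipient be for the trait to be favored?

r to a full niece or nephew = 1/4 (full aunt/uncle↔niece/nephew: two paths of length 3 through the shared grandparent pair: r = 2·(1/2)^3 = 1/4).
Hamilton's rule with n recipients of equal r: n·r·B > C, so B > C/(n·r) = 0.133/(4·0.25) = 0.133.

0.133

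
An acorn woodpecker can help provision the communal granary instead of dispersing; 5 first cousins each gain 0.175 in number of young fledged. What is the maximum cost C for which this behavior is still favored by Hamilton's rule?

r to a first cousin = 0.125 (first cousins share one grandparent pair — two paths of length 4: r = 2·(1/2)^4 = 1/8).
Hamilton's rule: n·r·B > C, so the trait is favored while C < n·r·B = 5·0.125·0.175 = 0.109375.

0.109375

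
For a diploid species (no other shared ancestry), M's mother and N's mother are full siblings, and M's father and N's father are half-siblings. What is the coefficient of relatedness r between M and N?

0.1875

Relatedness sums over independent paths through distinct common ancestors.
M and N are related in two ways: first cousins through their mothers (r = 1/8) and half first cousins through their fathers (r = 1/16).
r = 1/8 + 1/16 = 3/16 = 0.1875.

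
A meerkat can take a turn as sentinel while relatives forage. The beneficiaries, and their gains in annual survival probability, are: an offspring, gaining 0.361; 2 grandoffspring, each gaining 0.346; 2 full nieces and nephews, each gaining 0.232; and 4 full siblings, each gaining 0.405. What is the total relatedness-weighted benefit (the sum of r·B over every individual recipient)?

r to an offspring = 0.5 (one parent–offspring link: r = (1/2)^1 = 1/2).
r to a grandoffspring = 0.25 (two parent–offspring links: r = (1/2)^2 = 1/4).
r to a full niece or nephew = 0.25 (full aunt/uncle↔niece/nephew: two paths of length 3 through the shared grandparent pair: r = 2·(1/2)^3 = 1/4).
r to a full sibling = 1/2 (full sibs share both parents — two paths of length 2: r = 2·(1/2)^2 = 1/2).
Summing one r·B term per recipient: 1·0.5·0.361 + 2·0.25·0.346 + 2·0.25·0.232 + 4·0.5·0.405 = 1.2795.

1.2795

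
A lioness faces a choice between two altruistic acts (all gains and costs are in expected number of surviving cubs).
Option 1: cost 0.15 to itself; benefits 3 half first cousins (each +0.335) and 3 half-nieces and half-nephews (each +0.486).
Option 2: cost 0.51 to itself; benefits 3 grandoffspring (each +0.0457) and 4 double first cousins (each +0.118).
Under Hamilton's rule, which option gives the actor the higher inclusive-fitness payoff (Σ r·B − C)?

Option 1

Option 1: r to a half first cousin = 0.0625.
Option 1: r to a half-niece or half-nephew = 0.125.
Option 1: Σ r·B − C = (3·0.0625·0.335 + 3·0.125·0.486) − 0.15 = 0.0950625.
Option 2: r to a grandoffspring = 0.25.
Option 2: r to a double first cousin = 0.25.
Option 2: Σ r·B − C = (3·0.25·0.0457 + 4·0.25·0.118) − 0.51 = -0.357725.
Option 1 has the higher net inclusive-fitness payoff.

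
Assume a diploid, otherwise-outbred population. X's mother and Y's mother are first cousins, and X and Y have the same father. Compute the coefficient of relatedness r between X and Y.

0.28125

With two independent routes of shared ancestry, r is the sum of the two contributions.
X and Y are related in two ways: second cousins through their mothers (r = 1/32) and half-sibs through their shared father (r = 1/4).
r = 1/32 + 1/4 = 9/32 = 0.28125.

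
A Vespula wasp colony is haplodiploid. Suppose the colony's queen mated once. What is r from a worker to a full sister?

Haplodiploid full sisters inherit their father's entire haploid genome identically (contributing 1/2) and on average half of their mother's contribution (1/2 · 1/2 = 1/4); r = 1/2 + 1/4 = 3/4.

0.75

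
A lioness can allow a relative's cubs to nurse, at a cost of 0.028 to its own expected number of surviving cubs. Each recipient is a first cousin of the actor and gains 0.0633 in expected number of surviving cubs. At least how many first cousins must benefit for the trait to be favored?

r to a first cousin = 1/8 (first cousins share one grandparent pair — two paths of length 4: r = 2·(1/2)^4 = 1/8).
Hamilton's rule: n·r·B > C  ⇒  n > C/(r·B) = 0.028/(0.125·0.0633) = 3.539.
The smallest integer exceeding 3.539 is 4.

4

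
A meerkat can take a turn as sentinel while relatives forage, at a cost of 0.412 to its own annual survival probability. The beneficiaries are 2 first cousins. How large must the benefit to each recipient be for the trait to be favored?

1.648

r to a first cousin = 1/8 (first cousins share one grandparent pair — two paths of length 4: r = 2·(1/2)^4 = 1/8).
Hamilton's rule with n recipients of equal r: n·r·B > C, so B > C/(n·r) = 0.412/(2·0.125) = 1.648.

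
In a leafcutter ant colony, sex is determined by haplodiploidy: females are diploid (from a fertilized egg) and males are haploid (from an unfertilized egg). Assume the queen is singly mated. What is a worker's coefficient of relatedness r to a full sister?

0.75

Haplodiploid full sisters inherit their father's entire haploid genome identically (contributing 1/2) and on average half of their mother's contribution (1/2 · 1/2 = 1/4); r = 1/2 + 1/4 = 3/4.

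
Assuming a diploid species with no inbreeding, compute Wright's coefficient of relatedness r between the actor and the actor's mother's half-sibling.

0.125

Each parent–offspring link contributes a factor of 1/2, and independent paths through distinct common ancestors add.
Half-aunt/uncle↔niece/nephew: one path of length 3: r = (1/2)^3 = 1/8.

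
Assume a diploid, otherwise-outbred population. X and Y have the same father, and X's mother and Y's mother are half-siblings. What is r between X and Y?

Relatedness sums over independent paths through distinct common ancestors.
X and Y are related in two ways: half-sibs through their shared father (r = 1/4) and half first cousins through their mothers (r = 1/16).
r = 1/4 + 1/16 = 0.3125.

0.3125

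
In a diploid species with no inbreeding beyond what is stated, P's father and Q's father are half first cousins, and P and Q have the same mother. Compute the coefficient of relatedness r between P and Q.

0.265625

Wright's path rule: contributions from independent ancestry routes add.
P and Q are related in two ways: half second cousins through their fathers (r = 1/64) and half-sibs through their shared mother (r = 1/4).
r = 1/64 + 1/4 = 17/64 = 0.265625.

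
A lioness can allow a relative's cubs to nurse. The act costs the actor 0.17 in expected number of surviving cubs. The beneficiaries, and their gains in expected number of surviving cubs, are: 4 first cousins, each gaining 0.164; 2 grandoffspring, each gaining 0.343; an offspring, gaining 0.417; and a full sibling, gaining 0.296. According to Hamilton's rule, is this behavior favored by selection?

Hamilton's rule: the trait is favored when the sum of r·B over every recipient exceeds the actor's cost C.
r to a first cousin = 0.125 (first cousins share one grandparent pair — two paths of length 4: r = 2·(1/2)^4 = 1/8).
r to a grandoffspring = 1/4 (two parent–offspring links: r = (1/2)^2 = 1/4).
r to an offspring = 0.5 (one parent–offspring link: r = (1/2)^1 = 1/2).
r to a full sibling = 0.5 (full sibs share both parents — two paths of length 2: r = 2·(1/2)^2 = 1/2).
Summing one r·B term per recipient: 4·0.125·0.164 + 2·0.25·0.343 + 1·0.5·0.417 + 1·0.5·0.296 = 0.61.
0.61 > 0.17: the indirect benefit exceeds the cost.

Yes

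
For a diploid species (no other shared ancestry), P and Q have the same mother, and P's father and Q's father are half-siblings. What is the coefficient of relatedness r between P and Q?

Relatedness sums over independent paths through distinct common ancestors.
P and Q are related in two ways: half-sibs through their shared mother (r = 1/4) and half first cousins through their fathers (r = 1/16).
r = 1/4 + 1/16 = 0.3125.

0.3125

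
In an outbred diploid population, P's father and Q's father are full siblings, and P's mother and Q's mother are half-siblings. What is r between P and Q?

With two independent routes of shared ancestry, r is the sum of the two contributions.
P and Q are related in two ways: first cousins through their fathers (r = 1/8) and half first cousins through their mothers (r = 1/16).
r = 1/8 + 1/16 = 3/16 = 0.1875.

0.1875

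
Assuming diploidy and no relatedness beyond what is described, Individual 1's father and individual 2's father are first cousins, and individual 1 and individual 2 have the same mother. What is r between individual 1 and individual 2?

Wright's path rule: contributions from independent ancestry routes add.
Individual 1 and individual 2 are related in two ways: second cousins through their fathers (r = 1/32) and half-sibs through their shared mother (r = 1/4).
r = 1/32 + 1/4 = 0.28125.

0.28125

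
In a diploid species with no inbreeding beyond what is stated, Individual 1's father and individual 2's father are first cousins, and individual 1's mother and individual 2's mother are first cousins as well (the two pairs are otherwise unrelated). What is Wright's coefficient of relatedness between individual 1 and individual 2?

With two independent routes of shared ancestry, r is the sum of the two contributions.
Individual 1 and individual 2 are related in two ways: second cousins through their fathers (r = 1/32) and second cousins through their mothers (r = 1/32).
r = 1/32 + 1/32 = 1/16 = 0.0625.

0.0625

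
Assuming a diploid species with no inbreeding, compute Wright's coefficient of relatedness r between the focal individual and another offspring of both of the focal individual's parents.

0.5

Each parent–offspring link contributes a factor of 1/2, and independent paths through distinct common ancestors add.
Full sibs share both parents — two paths of length 2: r = 2·(1/2)^2 = 1/2.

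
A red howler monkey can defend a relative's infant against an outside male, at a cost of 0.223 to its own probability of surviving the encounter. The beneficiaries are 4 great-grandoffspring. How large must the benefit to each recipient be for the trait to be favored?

r to a great-grandoffspring = 0.125 (three parent–offspring links: r = (1/2)^3 = 1/8).
Hamilton's rule with n recipients of equal r: n·r·B > C, so B > C/(n·r) = 0.223/(4·0.125) = 0.446.

0.446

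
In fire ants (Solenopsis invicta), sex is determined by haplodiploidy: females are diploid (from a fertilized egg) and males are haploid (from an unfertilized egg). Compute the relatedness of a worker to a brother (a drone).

Her haploid brother carries none of their father's genes and a random half of their mother's genome; that half matches the maternal half of her own genome with probability 1/2: r = 1/2 · 1/2 = 1/4.

0.25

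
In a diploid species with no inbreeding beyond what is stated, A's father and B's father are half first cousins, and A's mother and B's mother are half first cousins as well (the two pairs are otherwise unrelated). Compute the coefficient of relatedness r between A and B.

Wright's path rule: contributions from independent ancestry routes add.
A and B are related in two ways: half second cousins through their fathers (r = 1/64) and half second cousins through their mothers (r = 1/64).
r = 1/64 + 1/64 = 1/32 = 0.03125.

0.03125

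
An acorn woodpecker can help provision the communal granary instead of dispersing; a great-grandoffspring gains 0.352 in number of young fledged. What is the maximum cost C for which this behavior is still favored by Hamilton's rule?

r to a great-grandoffspring = 1/8 (three parent–offspring links: r = (1/2)^3 = 1/8).
Hamilton's rule: n·r·B > C, so the trait is favored while C < n·r·B = 1·0.125·0.352 = 0.044.

0.044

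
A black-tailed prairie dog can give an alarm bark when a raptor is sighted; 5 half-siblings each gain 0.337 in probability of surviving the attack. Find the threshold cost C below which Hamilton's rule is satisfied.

r to a half-sibling = 0.25 (half-sibs share one parent — one path of length 2: r = (1/2)^2 = 1/4).
Hamilton's rule: n·r·B > C, so the trait is favored while C < n·r·B = 5·0.25·0.337 = 0.42125.

0.42125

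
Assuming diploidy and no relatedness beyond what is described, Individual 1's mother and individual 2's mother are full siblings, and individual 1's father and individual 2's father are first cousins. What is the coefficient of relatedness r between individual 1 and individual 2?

0.15625

With two independent routes of shared ancestry, r is the sum of the two contributions.
Individual 1 and individual 2 are related in two ways: first cousins through their mothers (r = 1/8) and second cousins through their fathers (r = 1/32).
r = 1/8 + 1/32 = 0.15625.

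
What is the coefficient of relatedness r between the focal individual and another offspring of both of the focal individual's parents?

Each parent–offspring link contributes a factor of 1/2, and independent paths through distinct common ancestors add.
Full sibs share both parents — two paths of length 2: r = 2·(1/2)^2 = 1/2.

0.5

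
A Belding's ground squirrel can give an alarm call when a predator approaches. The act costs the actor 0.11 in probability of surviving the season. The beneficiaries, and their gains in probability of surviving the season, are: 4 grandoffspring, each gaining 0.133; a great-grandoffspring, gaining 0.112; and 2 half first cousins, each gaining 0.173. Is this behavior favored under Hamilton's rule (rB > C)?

Yes

Hamilton's rule: the trait is favored when the sum of r·B over every recipient exceeds the actor's cost C.
r to a grandoffspring = 0.25 (two parent–offspring links: r = (1/2)^2 = 1/4).
r to a great-grandoffspring = 0.125 (three parent–offspring links: r = (1/2)^3 = 1/8).
r to a half first cousin = 1/16 (half first cousins share one grandparent — one path of length 4: r = (1/2)^4 = 1/16).
Summing one r·B term per recipient: 4·0.25·0.133 + 1·0.125·0.112 + 2·0.0625·0.173 = 0.168625.
0.168625 > 0.11: the indirect benefit exceeds the cost.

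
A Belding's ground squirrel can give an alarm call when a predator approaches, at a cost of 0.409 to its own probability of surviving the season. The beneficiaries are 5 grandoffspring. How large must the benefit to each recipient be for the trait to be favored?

r to a grandoffspring = 1/4 (two parent–offspring links: r = (1/2)^2 = 1/4).
Hamilton's rule with n recipients of equal r: n·r·B > C, so B > C/(n·r) = 0.409/(5·0.25) = 0.3272.

0.3272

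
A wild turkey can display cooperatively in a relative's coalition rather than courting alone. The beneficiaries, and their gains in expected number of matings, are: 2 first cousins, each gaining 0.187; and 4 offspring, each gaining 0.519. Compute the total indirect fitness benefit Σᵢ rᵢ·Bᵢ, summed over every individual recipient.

1.08475

r to a first cousin = 1/8 (first cousins share one grandparent pair — two paths of length 4: r = 2·(1/2)^4 = 1/8).
r to an offspring = 1/2 (one parent–offspring link: r = (1/2)^1 = 1/2).
Summing one r·B term per recipient: 2·0.125·0.187 + 4·0.5·0.519 = 1.08475.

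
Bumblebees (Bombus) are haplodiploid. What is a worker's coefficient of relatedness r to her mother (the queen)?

One meiotic link between diploid queen and diploid daughter: r = 1/2.

0.5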